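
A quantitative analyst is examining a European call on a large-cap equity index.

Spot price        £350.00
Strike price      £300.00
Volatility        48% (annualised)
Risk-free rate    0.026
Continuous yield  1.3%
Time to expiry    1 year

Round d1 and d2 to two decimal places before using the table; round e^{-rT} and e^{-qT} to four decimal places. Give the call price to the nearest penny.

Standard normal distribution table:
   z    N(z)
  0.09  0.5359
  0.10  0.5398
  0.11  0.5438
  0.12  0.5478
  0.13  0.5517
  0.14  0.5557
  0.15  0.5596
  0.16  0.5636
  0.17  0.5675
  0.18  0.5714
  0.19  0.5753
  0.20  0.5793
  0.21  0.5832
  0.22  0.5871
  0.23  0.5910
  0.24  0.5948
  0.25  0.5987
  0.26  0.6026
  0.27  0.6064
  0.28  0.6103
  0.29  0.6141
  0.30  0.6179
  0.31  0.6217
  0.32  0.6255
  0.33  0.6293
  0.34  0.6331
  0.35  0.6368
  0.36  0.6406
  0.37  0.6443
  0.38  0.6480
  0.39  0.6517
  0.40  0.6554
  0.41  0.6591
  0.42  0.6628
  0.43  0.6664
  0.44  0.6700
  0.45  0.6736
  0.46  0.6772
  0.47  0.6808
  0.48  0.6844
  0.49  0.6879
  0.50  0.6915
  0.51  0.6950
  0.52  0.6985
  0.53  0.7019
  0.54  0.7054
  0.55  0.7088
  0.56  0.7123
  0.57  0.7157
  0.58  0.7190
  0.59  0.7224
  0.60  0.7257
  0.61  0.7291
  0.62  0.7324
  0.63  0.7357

£90.63

T = 1;  σ√T = 0.4800
d₁ = [ln(350/300) + (0.026 − 0.013 + 0.48²/2)·1] / 0.4800 = [0.1542 + 0.1282] / 0.4800 = 0.5882 → 0.59
d₂ = d₁ − σ√T = 0.5882 − 0.4800 = 0.1082 → 0.11
e^(−qT) = e^(−0.013·1) = 0.9871;  e^(−rT) = e^(−0.026·1) = 0.9743
N(d₁) = N(0.59) = 0.7224;  N(d₂) = N(0.11) = 0.5438
C = 350·0.9871·0.7224 − 300·0.9743·0.5438 = 249.5784 − 158.9473 = 90.6311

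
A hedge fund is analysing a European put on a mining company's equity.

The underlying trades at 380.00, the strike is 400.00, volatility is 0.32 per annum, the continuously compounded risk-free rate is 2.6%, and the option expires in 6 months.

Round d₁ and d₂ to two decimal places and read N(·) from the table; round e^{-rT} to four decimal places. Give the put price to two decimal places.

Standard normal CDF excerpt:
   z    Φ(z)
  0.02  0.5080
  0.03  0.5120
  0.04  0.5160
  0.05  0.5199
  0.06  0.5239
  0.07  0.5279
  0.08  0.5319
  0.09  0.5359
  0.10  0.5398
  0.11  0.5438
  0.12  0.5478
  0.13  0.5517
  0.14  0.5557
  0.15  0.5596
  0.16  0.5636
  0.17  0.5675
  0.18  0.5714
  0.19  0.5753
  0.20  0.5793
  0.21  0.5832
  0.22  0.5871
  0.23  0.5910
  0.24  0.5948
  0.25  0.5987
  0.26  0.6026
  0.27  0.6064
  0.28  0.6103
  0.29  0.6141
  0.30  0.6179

41.89

T = 0.5;  σ√T = 0.2263
ln(S/K) + (r + σ²/2)T = ln(380/400) + (0.026 + 0.32²/2)·0.5 = -0.0513 + 0.0386 = -0.0127
d₁ = -0.0127 / 0.2263 = -0.0561 ⇒ -0.06
d₂ = d₁ − σ√T = -0.0561 − 0.2263 = -0.2824 ⇒ -0.28
exp(−rT) = exp(−0.026·0.5) = 0.9871
N(−d₂) = N(0.28) = 0.6103;  N(−d₁) = N(0.06) = 0.5239
P = 400·0.9871·0.6103 − 380·0.5239 = 240.9709 − 199.0820 = 41.8889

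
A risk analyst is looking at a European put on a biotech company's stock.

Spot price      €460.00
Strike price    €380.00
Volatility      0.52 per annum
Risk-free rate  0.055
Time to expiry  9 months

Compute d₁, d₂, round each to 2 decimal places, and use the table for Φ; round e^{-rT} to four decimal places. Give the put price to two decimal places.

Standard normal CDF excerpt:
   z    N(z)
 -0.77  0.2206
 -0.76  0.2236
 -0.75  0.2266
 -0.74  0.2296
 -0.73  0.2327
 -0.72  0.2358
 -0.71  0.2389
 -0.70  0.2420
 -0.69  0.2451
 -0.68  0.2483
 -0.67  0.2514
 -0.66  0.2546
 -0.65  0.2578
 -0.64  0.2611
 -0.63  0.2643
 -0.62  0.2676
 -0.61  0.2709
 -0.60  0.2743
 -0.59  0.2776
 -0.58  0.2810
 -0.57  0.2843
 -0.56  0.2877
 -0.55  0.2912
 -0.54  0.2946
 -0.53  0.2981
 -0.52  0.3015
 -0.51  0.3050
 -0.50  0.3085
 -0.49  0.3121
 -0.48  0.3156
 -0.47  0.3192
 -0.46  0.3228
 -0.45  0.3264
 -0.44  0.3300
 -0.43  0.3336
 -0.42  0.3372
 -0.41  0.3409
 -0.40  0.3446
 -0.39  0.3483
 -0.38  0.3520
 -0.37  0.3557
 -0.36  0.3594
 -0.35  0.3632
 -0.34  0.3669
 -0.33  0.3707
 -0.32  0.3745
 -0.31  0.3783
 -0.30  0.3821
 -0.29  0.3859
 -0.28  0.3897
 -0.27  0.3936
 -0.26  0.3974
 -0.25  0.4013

T = 0.75;  σ√T = 0.4503
ln(S/K) + (r + σ²/2)T = ln(460/380) + (0.055 + 0.52²/2)·0.75 = 0.1911 + 0.1426 = 0.3337
d₁ = 0.3337 / 0.4503 = 0.7410 → 0.74
d₂ = d₁ − σ√T = 0.7410 − 0.4503 = 0.2907 → 0.29
exp(−rT) = exp(−0.055·0.75) = 0.9596
N(−d₂) = N(-0.29) = 0.3859;  N(−d₁) = N(-0.74) = 0.2296
P = 380·0.9596·0.3859 − 460·0.2296 = 140.7177 − 105.6160 = 35.1017

€35.10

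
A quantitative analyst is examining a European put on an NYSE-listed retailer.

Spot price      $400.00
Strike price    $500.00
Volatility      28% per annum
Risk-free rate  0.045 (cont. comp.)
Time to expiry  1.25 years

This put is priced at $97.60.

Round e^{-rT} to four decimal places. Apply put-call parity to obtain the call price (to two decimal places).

e^(−rT) = e^(−0.045·1.25) = 0.9453
Put-call parity: C − P = S − K·e^(−rT) = 400 − 500·0.9453 = 400 − 472.6500 = -72.6500
C = P + (C − P) = 97.60 + (-72.6500) = 24.9500

$24.95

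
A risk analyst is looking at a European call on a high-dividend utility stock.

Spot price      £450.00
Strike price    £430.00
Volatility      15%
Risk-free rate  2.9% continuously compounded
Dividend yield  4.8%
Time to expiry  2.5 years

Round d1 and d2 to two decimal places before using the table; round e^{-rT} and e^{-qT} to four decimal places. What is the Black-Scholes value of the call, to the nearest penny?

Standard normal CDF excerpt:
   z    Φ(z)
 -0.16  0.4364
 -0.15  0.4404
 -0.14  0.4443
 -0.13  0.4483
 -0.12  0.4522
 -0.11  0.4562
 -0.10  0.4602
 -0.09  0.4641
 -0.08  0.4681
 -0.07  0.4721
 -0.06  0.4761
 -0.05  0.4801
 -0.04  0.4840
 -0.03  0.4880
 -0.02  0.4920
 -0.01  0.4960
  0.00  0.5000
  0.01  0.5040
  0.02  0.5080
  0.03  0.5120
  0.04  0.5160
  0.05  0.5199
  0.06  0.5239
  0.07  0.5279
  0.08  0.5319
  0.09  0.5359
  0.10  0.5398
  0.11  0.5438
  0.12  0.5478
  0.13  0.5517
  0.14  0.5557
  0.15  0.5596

σ√T = 0.15 × 1.5811 = 0.2372
d₁ = [ln(450/430) + (0.029 − 0.048 + ½·0.15²)·2.5] / (σ√T) = (0.0455 − 0.0194) / 0.2372 = 0.1100 → 0.11
d₂ = 0.1100 − 0.2372 = -0.1272 → -0.13
e^(−qT) = e^(−0.048·2.5) = 0.8869;  e^(−rT) = e^(−0.029·2.5) = 0.9301
C = 450·0.8869·N(0.11) − 430·0.9301·N(-0.13) = 450·0.8869·0.5438 − 430·0.9301·0.4483 = 217.0333 − 179.2944 = 37.7389

£37.74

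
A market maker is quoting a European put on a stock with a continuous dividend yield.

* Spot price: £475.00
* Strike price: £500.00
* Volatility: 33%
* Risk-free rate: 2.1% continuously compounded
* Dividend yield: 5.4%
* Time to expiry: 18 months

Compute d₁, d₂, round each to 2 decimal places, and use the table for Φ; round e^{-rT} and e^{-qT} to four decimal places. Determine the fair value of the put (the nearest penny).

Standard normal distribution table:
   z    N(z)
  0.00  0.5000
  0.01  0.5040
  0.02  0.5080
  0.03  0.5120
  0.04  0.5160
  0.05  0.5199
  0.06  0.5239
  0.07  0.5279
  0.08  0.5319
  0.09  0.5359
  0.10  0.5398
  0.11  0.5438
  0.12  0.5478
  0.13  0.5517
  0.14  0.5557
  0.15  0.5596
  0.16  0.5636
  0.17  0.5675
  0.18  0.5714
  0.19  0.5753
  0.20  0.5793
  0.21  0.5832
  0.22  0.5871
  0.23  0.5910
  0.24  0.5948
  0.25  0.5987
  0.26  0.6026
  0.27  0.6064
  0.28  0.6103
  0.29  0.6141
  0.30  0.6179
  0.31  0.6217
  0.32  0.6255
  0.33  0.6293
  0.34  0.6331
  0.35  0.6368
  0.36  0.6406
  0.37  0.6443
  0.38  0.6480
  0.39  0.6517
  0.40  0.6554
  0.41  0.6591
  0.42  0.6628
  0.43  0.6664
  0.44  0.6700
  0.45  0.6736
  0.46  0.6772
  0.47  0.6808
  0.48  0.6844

T = 1.5;  σ√T = 0.4042
d₁ = [ln(475/500) + (0.021 − 0.054 + 0.33²/2)·1.5] / 0.4042 = [-0.0513 + 0.0322] / 0.4042 = -0.0473 which rounds to -0.05
d₂ = d₁ − σ√T = -0.0473 − 0.4042 = -0.4515 which rounds to -0.45
exp(−qT) = exp(−0.054·1.5) = 0.9222;  exp(−rT) = exp(−0.021·1.5) = 0.9690
N(−d₂) = N(0.45) = 0.6736;  N(−d₁) = N(0.05) = 0.5199
P = 500·0.9690·0.6736 − 475·0.9222·0.5199 = 326.3592 − 227.7396 = 98.6196

£98.62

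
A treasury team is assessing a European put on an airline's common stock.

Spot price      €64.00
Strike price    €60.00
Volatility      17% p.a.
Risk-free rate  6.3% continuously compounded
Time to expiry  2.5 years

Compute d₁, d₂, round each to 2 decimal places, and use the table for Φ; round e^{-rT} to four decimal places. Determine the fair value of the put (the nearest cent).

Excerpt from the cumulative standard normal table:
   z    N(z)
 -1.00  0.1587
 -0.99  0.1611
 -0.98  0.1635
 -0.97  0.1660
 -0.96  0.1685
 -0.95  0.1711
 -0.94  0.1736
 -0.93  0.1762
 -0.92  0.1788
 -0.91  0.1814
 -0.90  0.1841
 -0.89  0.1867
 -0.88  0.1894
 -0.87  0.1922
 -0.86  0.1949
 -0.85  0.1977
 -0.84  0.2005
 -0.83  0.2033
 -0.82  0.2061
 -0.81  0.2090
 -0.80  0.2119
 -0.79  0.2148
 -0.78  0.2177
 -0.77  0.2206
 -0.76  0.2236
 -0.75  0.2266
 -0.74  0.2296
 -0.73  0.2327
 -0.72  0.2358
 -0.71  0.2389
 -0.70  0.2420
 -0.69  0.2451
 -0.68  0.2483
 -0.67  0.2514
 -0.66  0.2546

T = 2.5;  σ√T = 0.2688
d₁ = [ln(64/60) + (0.063 + 0.17²/2)·2.5] / 0.2688 = [0.0645 + 0.1936] / 0.2688 = 0.9605 → 0.96
d₂ = d₁ − σ√T = 0.9605 − 0.2688 = 0.6917 → 0.69
e^(−rT) = e^(−0.063·2.5) = 0.8543
N(−d₂) = N(-0.69) = 0.2451;  N(−d₁) = N(-0.96) = 0.1685
P = 60·0.8543·0.2451 − 64·0.1685 = 12.5633 − 10.7840 = 1.7793

€1.78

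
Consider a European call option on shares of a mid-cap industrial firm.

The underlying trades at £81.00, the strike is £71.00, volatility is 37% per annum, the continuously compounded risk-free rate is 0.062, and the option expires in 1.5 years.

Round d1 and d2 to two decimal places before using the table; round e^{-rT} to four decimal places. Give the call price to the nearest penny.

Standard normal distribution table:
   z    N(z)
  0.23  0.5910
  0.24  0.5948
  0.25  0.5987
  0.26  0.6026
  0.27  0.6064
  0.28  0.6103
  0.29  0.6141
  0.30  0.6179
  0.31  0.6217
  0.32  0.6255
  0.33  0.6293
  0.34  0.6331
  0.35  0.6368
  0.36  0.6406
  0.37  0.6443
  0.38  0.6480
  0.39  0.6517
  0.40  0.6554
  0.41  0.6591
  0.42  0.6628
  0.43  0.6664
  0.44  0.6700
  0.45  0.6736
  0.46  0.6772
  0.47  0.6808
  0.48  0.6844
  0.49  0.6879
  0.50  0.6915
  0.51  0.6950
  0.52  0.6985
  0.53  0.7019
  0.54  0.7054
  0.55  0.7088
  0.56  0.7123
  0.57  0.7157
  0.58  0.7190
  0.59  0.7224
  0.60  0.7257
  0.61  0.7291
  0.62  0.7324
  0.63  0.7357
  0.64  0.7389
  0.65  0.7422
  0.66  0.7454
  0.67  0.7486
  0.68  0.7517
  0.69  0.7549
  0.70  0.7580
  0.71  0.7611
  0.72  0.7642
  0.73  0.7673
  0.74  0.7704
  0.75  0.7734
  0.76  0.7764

£22.67

σ√T = 0.37 × 1.2247 = 0.4532
d₁ = [ln(81/71) + (0.062 + 0.37²/2)·1.5] / 0.4532 = [0.1318 + 0.1957] / 0.4532 = 0.7226 which rounds to 0.72
d₂ = d₁ − σ√T = 0.7226 − 0.4532 = 0.2694 which rounds to 0.27
exp(−rT) = exp(−0.062·1.5) = 0.9112
C = 81·N(0.72) − 71·0.9112·N(0.27) = 81·0.7642 − 71·0.9112·0.6064 = 61.9002 − 39.2312 = 22.6690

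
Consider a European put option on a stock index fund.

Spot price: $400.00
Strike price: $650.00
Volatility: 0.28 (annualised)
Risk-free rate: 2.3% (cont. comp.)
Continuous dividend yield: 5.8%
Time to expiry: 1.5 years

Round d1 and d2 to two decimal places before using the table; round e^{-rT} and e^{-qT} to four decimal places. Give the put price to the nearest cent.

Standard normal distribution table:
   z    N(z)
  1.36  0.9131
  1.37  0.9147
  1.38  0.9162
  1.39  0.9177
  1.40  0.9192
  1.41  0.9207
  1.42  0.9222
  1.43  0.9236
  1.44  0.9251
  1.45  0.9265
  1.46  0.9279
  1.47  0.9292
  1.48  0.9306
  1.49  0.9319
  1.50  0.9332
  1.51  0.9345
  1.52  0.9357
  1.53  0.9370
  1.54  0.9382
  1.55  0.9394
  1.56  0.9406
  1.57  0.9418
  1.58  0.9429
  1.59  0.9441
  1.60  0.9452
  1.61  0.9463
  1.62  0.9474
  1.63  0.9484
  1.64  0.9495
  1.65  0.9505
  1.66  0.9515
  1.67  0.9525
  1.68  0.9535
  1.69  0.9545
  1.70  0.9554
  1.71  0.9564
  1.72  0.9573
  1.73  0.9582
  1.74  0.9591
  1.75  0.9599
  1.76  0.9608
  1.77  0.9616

$265.23

σ√T = 0.28·√1.5 = 0.3429
d₁ = [ln(400/650) + (0.023 − 0.058 + 0.28²/2)·1.5] / 0.3429 = [-0.4855 + 0.0063] / 0.3429 = -1.3974 which rounds to -1.40
d₂ = d₁ − σ√T = -1.3974 − 0.3429 = -1.7403 which rounds to -1.74
exp(−qT) = exp(−0.058·1.5) = 0.9167;  exp(−rT) = exp(−0.023·1.5) = 0.9661
N(−d₂) = N(1.74) = 0.9591;  N(−d₁) = N(1.40) = 0.9192
P = 650·0.9661·0.9591 − 400·0.9167·0.9192 = 602.2812 − 337.0523 = 265.2290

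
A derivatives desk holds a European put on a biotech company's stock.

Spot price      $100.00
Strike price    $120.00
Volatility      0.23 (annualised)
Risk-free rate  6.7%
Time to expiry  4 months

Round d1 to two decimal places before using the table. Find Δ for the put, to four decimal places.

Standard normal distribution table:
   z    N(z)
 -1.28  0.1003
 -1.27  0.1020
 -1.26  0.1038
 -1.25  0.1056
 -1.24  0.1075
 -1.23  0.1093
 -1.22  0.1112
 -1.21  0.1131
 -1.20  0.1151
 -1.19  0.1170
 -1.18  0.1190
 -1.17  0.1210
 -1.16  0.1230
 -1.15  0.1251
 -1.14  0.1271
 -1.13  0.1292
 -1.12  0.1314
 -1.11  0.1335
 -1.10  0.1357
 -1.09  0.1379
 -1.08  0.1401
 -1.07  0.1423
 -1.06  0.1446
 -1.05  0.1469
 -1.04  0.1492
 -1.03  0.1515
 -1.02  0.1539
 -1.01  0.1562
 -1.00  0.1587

T = 0.3333;  σ√T = 0.1328
d₁ = [ln(100/120) + (0.067 + 0.23²/2)·0.3333] / 0.1328 = [-0.1823 + 0.0312] / 0.1328 = -1.1384 → -1.14
N(d₁) = N(-1.14) = 0.1271
Δ_put = N(d₁) − 1 = 0.1271 − 1 = -0.8729

-0.8729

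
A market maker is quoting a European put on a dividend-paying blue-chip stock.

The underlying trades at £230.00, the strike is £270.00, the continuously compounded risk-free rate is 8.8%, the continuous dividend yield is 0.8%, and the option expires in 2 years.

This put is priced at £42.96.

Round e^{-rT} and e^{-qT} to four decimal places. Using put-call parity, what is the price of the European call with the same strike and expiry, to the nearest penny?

£42.88

e^(−qT) = e^(−0.008·2) = 0.9841;  e^(−rT) = e^(−0.088·2) = 0.8386
Put-call parity: C − P = S·e^(−qT) − K·e^(−rT) = 230·0.9841 − 270·0.8386 = 226.3430 − 226.4220 = -0.0790
C = P + (C − P) = 42.96 + (-0.0790) = 42.8810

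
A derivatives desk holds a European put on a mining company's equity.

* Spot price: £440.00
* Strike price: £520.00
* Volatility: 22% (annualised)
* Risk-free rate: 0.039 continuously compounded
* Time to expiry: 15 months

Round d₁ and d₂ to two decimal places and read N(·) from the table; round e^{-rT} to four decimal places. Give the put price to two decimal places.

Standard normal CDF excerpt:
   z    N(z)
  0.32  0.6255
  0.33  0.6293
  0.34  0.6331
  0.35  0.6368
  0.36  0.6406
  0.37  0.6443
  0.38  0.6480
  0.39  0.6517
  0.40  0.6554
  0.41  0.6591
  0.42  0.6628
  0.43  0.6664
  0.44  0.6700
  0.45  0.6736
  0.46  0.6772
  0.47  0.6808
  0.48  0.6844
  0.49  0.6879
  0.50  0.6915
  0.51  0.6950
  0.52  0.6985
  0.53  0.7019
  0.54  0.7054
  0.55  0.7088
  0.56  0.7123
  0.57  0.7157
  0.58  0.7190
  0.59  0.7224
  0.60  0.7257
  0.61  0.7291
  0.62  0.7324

£77.54

σ√T = 0.22 × 1.1180 = 0.2460
ln(S/K) + (r + σ²/2)T = ln(440/520) + (0.039 + 0.22²/2)·1.25 = -0.1671 + 0.0790 = -0.0881
d₁ = -0.0881 / 0.2460 = -0.3580 ≈ -0.36
d₂ = d₁ − σ√T = -0.3580 − 0.2460 = -0.6040 ≈ -0.60
exp(−rT) = exp(−0.039·1.25) = 0.9524
N(−d₂) = N(0.60) = 0.7257;  N(−d₁) = N(0.36) = 0.6406
P = 520·0.9524·0.7257 − 440·0.6406 = 359.4015 − 281.8640 = 77.5375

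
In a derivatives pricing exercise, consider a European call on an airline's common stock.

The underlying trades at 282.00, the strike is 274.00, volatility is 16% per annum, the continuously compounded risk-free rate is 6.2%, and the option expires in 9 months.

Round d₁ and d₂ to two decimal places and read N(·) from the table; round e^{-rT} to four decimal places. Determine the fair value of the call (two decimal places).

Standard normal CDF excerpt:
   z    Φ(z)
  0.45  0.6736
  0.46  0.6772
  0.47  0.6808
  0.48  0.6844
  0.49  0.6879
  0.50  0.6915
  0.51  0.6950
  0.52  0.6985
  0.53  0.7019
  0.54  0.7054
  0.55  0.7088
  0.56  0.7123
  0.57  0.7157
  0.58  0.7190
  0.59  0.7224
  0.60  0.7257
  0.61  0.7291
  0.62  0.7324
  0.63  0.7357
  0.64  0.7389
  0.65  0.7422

σ√T = 0.16 × 0.8660 = 0.1386
ln(S/K) + (r + σ²/2)T = ln(282/274) + (0.062 + 0.16²/2)·0.75 = 0.0288 + 0.0561 = 0.0849
d₁ = 0.0849 / 0.1386 = 0.6126 ⇒ 0.61
d₂ = d₁ − σ√T = 0.6126 − 0.1386 = 0.4740 ⇒ 0.47
exp(−rT) = exp(−0.062·0.75) = 0.9546
N(d₁) = N(0.61) = 0.7291;  N(d₂) = N(0.47) = 0.6808
C = 282·0.7291 − 274·0.9546·0.6808 = 205.6062 − 178.0703 = 27.5359

27.54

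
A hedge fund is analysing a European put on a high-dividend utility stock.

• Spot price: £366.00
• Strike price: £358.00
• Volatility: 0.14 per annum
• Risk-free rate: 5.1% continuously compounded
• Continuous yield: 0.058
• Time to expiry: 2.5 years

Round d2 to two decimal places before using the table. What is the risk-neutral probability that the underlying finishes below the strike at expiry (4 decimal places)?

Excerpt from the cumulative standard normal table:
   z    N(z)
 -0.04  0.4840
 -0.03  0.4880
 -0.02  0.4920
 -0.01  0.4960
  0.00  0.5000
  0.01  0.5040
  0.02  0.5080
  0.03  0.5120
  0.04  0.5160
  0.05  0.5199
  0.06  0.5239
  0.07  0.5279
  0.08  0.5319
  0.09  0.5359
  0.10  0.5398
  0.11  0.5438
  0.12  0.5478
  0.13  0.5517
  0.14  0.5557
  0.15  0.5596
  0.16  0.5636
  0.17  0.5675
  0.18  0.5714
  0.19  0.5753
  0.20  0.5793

0.5359

σ√T = 0.14 × 1.5811 = 0.2214
ln(S/K) + (r − q + σ²/2)T = ln(366/358) + (0.051 − 0.058 + 0.14²/2)·2.5 = 0.0221 + 0.0070 = 0.0291
d₁ = 0.0291 / 0.2214 = 0.1315 which rounds to 0.13
d₂ = d₁ − σ√T = 0.1315 − 0.2214 = -0.0899 which rounds to -0.09
Risk-neutral Pr[S_T < K] = N(−d₂) = N(0.09) = 0.5359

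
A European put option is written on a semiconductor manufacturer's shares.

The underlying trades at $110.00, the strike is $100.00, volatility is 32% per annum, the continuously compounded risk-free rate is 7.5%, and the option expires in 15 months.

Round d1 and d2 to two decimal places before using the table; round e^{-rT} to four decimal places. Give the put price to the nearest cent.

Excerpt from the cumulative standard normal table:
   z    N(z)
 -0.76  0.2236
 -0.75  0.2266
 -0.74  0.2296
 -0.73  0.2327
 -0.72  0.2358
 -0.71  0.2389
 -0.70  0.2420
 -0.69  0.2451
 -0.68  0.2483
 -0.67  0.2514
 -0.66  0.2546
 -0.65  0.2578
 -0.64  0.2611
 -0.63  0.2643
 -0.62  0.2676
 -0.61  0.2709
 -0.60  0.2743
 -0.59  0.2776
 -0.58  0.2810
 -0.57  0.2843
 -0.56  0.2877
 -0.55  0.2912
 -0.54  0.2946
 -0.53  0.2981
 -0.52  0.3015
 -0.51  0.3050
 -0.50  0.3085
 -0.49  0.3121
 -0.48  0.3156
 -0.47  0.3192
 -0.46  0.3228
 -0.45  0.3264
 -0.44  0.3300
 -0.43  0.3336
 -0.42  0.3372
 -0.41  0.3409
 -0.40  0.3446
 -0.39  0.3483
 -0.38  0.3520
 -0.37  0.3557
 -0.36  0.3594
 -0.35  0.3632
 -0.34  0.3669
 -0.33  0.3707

T = 1.25;  σ√T = 0.3578
d₁ = [ln(110/100) + (0.075 + ½·0.32²)·1.25] / (σ√T) = (0.0953 + 0.1578) / 0.3578 = 0.7073 → 0.71
d₂ = 0.7073 − 0.3578 = 0.3496 → 0.35
e^(−rT) = e^(−0.075·1.25) = 0.9105
P = 100·0.9105·N(-0.35) − 110·N(-0.71) = 100·0.9105·0.3632 − 110·0.2389 = 33.0694 − 26.2790 = 6.7904

$6.79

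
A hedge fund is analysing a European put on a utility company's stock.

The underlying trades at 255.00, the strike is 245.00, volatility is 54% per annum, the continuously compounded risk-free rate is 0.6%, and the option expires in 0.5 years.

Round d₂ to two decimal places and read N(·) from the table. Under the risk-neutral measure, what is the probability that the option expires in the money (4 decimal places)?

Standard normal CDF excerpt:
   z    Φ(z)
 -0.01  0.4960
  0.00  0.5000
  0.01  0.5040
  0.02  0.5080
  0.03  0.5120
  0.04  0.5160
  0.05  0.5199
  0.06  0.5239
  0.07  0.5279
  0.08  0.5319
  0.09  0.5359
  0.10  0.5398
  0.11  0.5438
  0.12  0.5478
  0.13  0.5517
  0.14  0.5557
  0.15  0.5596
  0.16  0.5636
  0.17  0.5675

0.5319

σ√T = 0.54·√0.5 = 0.3818
d₁ = [ln(255/245) + (0.006 + 0.54²/2)·0.5] / 0.3818 = [0.0400 + 0.0759] / 0.3818 = 0.3035 which rounds to 0.30
d₂ = d₁ − σ√T = 0.3035 − 0.3818 = -0.0783 which rounds to -0.08
Pr(exercise) under Q = N(−d₂) = N(0.08) = 0.5319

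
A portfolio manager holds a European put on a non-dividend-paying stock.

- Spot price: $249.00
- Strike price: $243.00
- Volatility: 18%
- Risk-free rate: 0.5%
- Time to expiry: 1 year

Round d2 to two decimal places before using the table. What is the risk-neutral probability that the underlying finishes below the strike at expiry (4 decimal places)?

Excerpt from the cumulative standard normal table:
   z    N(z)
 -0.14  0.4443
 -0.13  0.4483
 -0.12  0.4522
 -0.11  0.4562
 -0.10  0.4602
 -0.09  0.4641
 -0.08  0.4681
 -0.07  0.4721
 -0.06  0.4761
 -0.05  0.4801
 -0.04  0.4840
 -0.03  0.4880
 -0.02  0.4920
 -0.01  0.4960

0.4721

T = 1;  σ√T = 0.1800
d₁ = [ln(249/243) + (0.005 + 0.18²/2)·1] / 0.1800 = [0.0244 + 0.0212] / 0.1800 = 0.2533 ≈ 0.25
d₂ = d₁ − σ√T = 0.2533 − 0.1800 = 0.0733 ≈ 0.07
Risk-neutral Pr[S_T < K] = N(−d₂) = N(-0.07) = 0.4721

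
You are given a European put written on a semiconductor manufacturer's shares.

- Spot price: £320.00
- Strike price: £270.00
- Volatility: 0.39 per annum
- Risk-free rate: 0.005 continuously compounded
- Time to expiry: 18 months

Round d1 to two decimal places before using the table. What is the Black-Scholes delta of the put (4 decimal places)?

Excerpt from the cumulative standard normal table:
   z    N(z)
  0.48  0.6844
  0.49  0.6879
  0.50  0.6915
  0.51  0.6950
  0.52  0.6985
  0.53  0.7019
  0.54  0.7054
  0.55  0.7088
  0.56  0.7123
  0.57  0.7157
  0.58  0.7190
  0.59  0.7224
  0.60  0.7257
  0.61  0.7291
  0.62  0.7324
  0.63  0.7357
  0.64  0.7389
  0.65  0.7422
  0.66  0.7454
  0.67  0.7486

σ√T = 0.39 × 1.2247 = 0.4777
d₁ = [ln(320/270) + (0.005 + 0.39²/2)·1.5] / 0.4777 = [0.1699 + 0.1216] / 0.4777 = 0.6102 → 0.61
N(d₁) = N(0.61) = 0.7291
Δ_put = N(d₁) − 1 = 0.7291 − 1 = -0.2709

-0.2709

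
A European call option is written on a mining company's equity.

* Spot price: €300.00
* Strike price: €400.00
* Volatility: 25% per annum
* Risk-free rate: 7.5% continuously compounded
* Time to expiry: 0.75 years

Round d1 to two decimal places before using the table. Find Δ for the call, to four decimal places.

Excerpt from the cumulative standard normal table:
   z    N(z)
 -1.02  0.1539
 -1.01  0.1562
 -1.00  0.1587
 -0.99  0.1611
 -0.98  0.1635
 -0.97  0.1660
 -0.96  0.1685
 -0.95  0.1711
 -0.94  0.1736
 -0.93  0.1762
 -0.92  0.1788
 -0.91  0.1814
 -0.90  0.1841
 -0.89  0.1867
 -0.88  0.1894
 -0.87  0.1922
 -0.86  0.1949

σ√T = 0.25·√0.75 = 0.2165
d₁ = [ln(300/400) + (0.075 + 0.25²/2)·0.75] / 0.2165 = [-0.2877 + 0.0797] / 0.2165 = -0.9607 which rounds to -0.96
N(d₁) = N(-0.96) = 0.1685
Δ_call = N(d₁) = 0.1685

0.1685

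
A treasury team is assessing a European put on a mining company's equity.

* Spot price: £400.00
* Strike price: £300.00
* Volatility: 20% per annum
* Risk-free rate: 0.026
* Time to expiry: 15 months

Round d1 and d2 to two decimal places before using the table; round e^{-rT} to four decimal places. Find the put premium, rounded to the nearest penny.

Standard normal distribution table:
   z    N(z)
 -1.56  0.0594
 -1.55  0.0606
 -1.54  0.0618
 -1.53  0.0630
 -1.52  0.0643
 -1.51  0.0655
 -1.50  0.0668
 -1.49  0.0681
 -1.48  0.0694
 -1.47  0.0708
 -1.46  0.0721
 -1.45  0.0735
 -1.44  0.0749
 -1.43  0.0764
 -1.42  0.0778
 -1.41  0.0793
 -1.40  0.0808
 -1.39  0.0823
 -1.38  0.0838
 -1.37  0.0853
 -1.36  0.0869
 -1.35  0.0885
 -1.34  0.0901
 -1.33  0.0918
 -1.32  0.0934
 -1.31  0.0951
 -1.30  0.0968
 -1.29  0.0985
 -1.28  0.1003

σ√T = 0.2 × 1.1180 = 0.2236
d₁ = [ln(400/300) + (0.026 + ½·0.2²)·1.25] / (σ√T) = (0.2877 + 0.0575) / 0.2236 = 1.5437 → 1.54
d₂ = 1.5437 − 0.2236 = 1.3201 → 1.32
e^(−rT) = e^(−0.026·1.25) = 0.9680
N(−d₂) = N(-1.32) = 0.0934;  N(−d₁) = N(-1.54) = 0.0618
P = 300·0.9680·0.0934 − 400·0.0618 = 27.1234 − 24.7200 = 2.4034

£2.40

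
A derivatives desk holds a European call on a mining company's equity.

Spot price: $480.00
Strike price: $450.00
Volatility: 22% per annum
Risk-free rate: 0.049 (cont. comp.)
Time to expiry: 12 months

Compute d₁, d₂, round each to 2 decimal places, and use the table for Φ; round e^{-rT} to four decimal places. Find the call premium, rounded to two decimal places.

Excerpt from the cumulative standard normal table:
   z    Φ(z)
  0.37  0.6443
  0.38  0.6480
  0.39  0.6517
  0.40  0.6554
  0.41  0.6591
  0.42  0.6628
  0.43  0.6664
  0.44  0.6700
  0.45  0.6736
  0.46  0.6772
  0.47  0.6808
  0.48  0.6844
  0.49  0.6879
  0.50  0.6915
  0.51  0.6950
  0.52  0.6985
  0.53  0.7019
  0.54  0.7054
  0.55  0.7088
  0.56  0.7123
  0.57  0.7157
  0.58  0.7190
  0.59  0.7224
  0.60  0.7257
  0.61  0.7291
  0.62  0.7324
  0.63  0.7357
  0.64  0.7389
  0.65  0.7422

σ√T = 0.22 × 1.0000 = 0.2200
d₁ = [ln(480/450) + (0.049 + ½·0.22²)·1] / (σ√T) = (0.0645 + 0.0732) / 0.2200 = 0.6261 ⇒ 0.63
d₂ = 0.6261 − 0.2200 = 0.4061 ⇒ 0.41
exp(−rT) = exp(−0.049·1) = 0.9522
N(d₁) = N(0.63) = 0.7357;  N(d₂) = N(0.41) = 0.6591
C = 480·0.7357 − 450·0.9522·0.6591 = 353.1360 − 282.4178 = 70.7182

$70.72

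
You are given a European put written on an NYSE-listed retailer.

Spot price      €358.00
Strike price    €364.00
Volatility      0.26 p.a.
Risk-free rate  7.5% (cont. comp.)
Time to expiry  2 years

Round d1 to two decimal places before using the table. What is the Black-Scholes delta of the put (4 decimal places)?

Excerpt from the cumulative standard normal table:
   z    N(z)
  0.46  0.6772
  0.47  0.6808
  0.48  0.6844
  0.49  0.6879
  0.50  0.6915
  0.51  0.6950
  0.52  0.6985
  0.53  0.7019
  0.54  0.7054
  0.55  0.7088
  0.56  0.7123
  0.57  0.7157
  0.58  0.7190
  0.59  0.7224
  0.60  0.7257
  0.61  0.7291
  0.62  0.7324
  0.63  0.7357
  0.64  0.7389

σ√T = 0.26·√2 = 0.3677
d₁ = [ln(358/364) + (0.075 + 0.26²/2)·2] / 0.3677 = [-0.0166 + 0.2176] / 0.3677 = 0.5466 ⇒ 0.55
N(d₁) = N(0.55) = 0.7088
Δ_put = N(d₁) − 1 = 0.7088 − 1 = -0.2912

-0.2912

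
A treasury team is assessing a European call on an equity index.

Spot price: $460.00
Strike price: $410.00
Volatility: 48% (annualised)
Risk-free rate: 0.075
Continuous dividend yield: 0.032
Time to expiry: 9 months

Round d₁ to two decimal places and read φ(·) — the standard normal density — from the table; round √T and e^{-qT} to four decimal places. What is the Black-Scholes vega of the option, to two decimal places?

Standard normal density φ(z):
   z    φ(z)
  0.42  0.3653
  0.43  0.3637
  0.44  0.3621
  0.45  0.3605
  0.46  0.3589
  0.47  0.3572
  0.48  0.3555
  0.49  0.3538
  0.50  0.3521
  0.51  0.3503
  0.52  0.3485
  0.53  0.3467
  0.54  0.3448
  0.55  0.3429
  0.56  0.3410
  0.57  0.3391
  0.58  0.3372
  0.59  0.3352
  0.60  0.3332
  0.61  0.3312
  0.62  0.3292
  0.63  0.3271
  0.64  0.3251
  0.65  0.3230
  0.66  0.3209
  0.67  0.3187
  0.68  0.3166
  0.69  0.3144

132.62

T = 0.75;  σ√T = 0.4157
d₁ = [ln(460/410) + (0.075 − 0.032 + ½·0.48²)·0.75] / (σ√T) = (0.1151 + 0.1187) / 0.4157 = 0.5622 → 0.56
√T = √0.75 = 0.8660
φ(d₁) = φ(0.56) = 0.3410
exp(−qT) = exp(−0.032·0.75) = 0.9763
vega = S·exp(−qT)·φ(d₁)·√T = 460·0.9763·0.3410·0.8660 = 132.6213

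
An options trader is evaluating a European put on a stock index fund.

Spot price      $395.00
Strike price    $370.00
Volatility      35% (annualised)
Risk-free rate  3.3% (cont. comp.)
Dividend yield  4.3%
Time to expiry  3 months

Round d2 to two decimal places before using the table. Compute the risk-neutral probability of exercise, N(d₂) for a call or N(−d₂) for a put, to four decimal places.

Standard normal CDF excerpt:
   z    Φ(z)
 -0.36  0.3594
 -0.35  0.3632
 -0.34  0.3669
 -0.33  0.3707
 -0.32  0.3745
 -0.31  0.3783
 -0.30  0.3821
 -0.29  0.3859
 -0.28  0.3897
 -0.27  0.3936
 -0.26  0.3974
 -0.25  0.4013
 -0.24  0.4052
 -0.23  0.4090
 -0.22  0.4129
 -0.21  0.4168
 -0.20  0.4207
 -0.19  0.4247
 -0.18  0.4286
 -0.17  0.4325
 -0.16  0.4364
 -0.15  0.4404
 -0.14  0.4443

0.3936

T = 0.25;  σ√T = 0.1750
d₁ = [ln(395/370) + (0.033 − 0.043 + ½·0.35²)·0.25] / (σ√T) = (0.0654 + 0.0128) / 0.1750 = 0.4468 which rounds to 0.45
d₂ = 0.4468 − 0.1750 = 0.2718 which rounds to 0.27
Risk-neutral Pr[S_T < K] = N(−d₂) = N(-0.27) = 0.3936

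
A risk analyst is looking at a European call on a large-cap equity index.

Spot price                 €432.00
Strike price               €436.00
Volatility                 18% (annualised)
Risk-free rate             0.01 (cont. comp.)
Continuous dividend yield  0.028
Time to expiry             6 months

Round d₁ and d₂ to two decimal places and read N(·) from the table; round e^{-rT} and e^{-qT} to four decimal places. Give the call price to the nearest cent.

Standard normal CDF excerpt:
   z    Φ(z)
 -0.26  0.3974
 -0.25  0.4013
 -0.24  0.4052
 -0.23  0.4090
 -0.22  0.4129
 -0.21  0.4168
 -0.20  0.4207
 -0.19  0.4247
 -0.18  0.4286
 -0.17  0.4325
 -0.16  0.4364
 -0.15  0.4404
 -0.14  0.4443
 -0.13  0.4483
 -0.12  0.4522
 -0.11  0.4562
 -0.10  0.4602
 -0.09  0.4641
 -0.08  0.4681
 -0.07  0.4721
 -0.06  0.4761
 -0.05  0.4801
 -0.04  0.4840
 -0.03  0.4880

€18.59

σ√T = 0.18 × 0.7071 = 0.1273
d₁ = [ln(432/436) + (0.01 − 0.028 + ½·0.18²)·0.5] / (σ√T) = (-0.0092 − 0.0009) / 0.1273 = -0.0795 ⇒ -0.08
d₂ = -0.0795 − 0.1273 = -0.2068 ⇒ -0.21
exp(−qT) = exp(−0.028·0.5) = 0.9861;  exp(−rT) = exp(−0.01·0.5) = 0.9950
N(d₁) = N(-0.08) = 0.4681;  N(d₂) = N(-0.21) = 0.4168
C = 432·0.9861·0.4681 − 436·0.9950·0.4168 = 199.4084 − 180.8162 = 18.5922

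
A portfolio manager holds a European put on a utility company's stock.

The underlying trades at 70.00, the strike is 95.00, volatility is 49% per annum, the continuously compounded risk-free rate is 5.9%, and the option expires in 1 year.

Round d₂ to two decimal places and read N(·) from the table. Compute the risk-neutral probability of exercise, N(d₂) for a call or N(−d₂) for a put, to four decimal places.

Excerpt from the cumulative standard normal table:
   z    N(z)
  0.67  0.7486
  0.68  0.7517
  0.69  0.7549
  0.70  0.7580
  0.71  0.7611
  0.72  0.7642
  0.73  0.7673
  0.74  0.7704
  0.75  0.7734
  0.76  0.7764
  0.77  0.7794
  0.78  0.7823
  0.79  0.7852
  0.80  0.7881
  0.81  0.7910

T = 1;  σ√T = 0.4900
d₁ = [ln(70/95) + (0.059 + ½·0.49²)·1] / (σ√T) = (-0.3054 + 0.1790) / 0.4900 = -0.2578 ⇒ -0.26
d₂ = -0.2578 − 0.4900 = -0.7478 ⇒ -0.75
Risk-neutral Pr[S_T < K] = N(−d₂) = N(0.75) = 0.7734

0.7734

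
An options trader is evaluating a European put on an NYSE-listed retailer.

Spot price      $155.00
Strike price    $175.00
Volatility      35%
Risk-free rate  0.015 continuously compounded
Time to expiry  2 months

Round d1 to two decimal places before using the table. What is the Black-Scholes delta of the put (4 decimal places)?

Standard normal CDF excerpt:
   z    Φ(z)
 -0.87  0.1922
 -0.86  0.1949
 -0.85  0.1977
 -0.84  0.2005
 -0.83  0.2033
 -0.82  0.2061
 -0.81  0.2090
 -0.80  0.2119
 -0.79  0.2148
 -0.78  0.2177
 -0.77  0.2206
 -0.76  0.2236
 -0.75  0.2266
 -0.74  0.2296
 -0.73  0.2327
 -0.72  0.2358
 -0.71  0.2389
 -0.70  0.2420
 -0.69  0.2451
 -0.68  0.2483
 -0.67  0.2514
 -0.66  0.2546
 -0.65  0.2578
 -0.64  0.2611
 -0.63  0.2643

-0.7764

σ√T = 0.35 × 0.4082 = 0.1429
d₁ = [ln(155/175) + (0.015 + 0.35²/2)·0.1667] / 0.1429 = [-0.1214 + 0.0127] / 0.1429 = -0.7604 → -0.76
N(d₁) = N(-0.76) = 0.2236
Δ_put = N(d₁) − 1 = 0.2236 − 1 = -0.7764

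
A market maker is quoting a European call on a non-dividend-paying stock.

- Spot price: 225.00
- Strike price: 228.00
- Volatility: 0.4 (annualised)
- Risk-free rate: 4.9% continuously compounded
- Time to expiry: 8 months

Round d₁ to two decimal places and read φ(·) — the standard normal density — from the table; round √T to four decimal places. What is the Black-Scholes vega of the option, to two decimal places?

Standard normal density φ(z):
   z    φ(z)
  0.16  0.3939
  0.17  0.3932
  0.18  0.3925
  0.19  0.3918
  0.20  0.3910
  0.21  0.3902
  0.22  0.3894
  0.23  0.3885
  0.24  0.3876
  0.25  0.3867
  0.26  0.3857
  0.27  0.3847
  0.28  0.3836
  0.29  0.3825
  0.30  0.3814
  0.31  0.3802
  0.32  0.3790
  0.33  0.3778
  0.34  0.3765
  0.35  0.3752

T = 0.6667;  σ√T = 0.3266
d₁ = [ln(225/228) + (0.049 + 0.4²/2)·0.6667] / 0.3266 = [-0.0132 + 0.0860] / 0.3266 = 0.2228 ≈ 0.22
√T = √0.6667 = 0.8165
φ(d₁) = φ(0.22) = 0.3894
vega = S·φ(d₁)·√T = 225·0.3894·0.8165 = 71.5376

71.54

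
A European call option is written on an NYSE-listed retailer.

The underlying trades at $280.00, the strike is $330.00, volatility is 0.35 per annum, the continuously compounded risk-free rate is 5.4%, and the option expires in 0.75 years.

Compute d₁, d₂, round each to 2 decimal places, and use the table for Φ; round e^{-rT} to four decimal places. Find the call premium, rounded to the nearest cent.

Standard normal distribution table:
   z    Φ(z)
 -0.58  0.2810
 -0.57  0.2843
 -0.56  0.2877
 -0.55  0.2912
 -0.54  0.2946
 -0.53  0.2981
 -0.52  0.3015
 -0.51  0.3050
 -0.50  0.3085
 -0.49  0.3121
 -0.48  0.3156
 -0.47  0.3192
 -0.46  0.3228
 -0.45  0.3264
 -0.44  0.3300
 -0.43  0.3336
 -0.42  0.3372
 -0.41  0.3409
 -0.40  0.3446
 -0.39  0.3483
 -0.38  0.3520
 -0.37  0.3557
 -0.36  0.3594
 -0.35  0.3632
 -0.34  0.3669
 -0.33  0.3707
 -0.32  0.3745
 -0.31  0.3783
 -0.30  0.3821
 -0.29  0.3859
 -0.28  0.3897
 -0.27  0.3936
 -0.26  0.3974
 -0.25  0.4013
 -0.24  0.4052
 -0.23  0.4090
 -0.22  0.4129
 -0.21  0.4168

$20.10

T = 0.75;  σ√T = 0.3031
d₁ = [ln(280/330) + (0.054 + 0.35²/2)·0.75] / 0.3031 = [-0.1643 + 0.0864] / 0.3031 = -0.2569 ⇒ -0.26
d₂ = d₁ − σ√T = -0.2569 − 0.3031 = -0.5600 ⇒ -0.56
e^(−rT) = e^(−0.054·0.75) = 0.9603
C = 280·N(-0.26) − 330·0.9603·N(-0.56) = 280·0.3974 − 330·0.9603·0.2877 = 111.2720 − 91.1718 = 20.1002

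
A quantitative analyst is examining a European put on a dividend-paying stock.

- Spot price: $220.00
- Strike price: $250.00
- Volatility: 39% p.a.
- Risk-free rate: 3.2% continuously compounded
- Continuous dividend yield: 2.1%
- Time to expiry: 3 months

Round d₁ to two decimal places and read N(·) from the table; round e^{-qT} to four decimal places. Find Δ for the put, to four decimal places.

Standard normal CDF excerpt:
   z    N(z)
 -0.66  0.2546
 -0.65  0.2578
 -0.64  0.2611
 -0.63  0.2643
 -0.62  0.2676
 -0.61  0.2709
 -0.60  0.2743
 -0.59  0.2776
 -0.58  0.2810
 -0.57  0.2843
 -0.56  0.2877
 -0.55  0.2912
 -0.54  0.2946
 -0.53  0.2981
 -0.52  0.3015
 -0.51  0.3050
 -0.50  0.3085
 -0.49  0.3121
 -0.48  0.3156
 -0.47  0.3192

σ√T = 0.39 × 0.5000 = 0.1950
d₁ = [ln(220/250) + (0.032 − 0.021 + ½·0.39²)·0.25] / (σ√T) = (-0.1278 + 0.0218) / 0.1950 = -0.5440 ⇒ -0.54
N(d₁) = N(-0.54) = 0.2946
Δ_put = e^(−qT)·(N(d₁) − 1) = 0.9948·(0.2946 − 1) = -0.7017

-0.7017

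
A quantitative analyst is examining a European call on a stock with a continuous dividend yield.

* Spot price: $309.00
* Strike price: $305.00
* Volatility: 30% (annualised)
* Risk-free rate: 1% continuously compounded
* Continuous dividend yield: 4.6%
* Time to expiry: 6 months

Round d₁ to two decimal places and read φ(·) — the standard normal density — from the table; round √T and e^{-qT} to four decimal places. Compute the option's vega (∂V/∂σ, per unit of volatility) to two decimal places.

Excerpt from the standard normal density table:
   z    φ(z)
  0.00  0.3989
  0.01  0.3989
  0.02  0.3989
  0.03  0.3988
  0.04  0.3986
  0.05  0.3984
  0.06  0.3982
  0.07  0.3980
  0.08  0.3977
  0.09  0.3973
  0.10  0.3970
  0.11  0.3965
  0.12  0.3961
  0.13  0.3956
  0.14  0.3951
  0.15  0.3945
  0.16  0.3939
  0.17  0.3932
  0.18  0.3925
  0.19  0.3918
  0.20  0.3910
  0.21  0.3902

84.92

T = 0.5;  σ√T = 0.2121
ln(S/K) + (r − q + σ²/2)T = ln(309/305) + (0.01 − 0.046 + 0.3²/2)·0.5 = 0.0130 + 0.0045 = 0.0175
d₁ = 0.0175 / 0.2121 = 0.0826 ≈ 0.08
√T = √0.5 = 0.7071
φ(d₁) = φ(0.08) = 0.3977
exp(−qT) = exp(−0.046·0.5) = 0.9773
vega = S·exp(−qT)·φ(d₁)·√T = 309·0.9773·0.3977·0.7071 = 84.9225
(Call and put vega coincide under Black-Scholes.)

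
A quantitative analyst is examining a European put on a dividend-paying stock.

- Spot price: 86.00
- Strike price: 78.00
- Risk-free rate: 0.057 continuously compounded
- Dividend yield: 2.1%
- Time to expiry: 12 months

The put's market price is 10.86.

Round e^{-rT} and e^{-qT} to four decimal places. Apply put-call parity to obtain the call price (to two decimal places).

21.39

exp(−qT) = exp(−0.021·1) = 0.9792;  exp(−rT) = exp(−0.057·1) = 0.9446
Put-call parity: C − P = S·e^(−qT) − K·e^(−rT) = 86·0.9792 − 78·0.9446 = 84.2112 − 73.6788 = 10.5324
C = P + (C − P) = 10.86 + (10.5324) = 21.3924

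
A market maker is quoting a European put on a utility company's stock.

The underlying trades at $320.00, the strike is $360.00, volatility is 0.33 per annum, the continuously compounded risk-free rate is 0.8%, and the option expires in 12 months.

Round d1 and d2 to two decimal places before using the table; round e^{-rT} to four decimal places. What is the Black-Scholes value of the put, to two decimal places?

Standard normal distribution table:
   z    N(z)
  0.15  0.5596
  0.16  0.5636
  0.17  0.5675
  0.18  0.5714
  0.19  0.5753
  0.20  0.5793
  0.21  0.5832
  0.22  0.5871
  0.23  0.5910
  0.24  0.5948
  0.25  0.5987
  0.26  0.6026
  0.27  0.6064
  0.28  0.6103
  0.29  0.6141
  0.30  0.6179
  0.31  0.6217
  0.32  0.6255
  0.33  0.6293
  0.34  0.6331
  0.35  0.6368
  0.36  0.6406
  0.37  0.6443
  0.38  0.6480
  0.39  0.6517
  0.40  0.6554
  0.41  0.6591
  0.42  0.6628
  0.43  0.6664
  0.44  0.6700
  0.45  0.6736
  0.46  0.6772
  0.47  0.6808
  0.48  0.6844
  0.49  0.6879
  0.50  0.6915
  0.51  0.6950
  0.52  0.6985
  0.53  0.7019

$65.35

T = 1;  σ√T = 0.3300
ln(S/K) + (r + σ²/2)T = ln(320/360) + (0.008 + 0.33²/2)·1 = -0.1178 + 0.0625 = -0.0553
d₁ = -0.0553 / 0.3300 = -0.1677 → -0.17
d₂ = d₁ − σ√T = -0.1677 − 0.3300 = -0.4977 → -0.50
e^(−rT) = e^(−0.008·1) = 0.9920
N(−d₂) = N(0.50) = 0.6915;  N(−d₁) = N(0.17) = 0.5675
P = 360·0.9920·0.6915 − 320·0.5675 = 246.9485 − 181.6000 = 65.3485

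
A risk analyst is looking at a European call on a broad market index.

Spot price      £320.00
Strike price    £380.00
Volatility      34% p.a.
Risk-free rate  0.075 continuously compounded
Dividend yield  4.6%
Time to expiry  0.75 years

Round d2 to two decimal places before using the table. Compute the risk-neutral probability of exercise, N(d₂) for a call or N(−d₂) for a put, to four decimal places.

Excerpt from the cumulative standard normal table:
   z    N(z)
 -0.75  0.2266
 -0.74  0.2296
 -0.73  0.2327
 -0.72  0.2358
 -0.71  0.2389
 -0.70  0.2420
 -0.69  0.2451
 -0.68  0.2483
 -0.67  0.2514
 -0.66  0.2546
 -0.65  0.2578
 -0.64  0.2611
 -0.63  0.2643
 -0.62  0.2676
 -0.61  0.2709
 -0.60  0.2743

T = 0.75;  σ√T = 0.2944
d₁ = [ln(320/380) + (0.075 − 0.046 + 0.34²/2)·0.75] / 0.2944 = [-0.1719 + 0.0651] / 0.2944 = -0.3625 ≈ -0.36
d₂ = d₁ − σ√T = -0.3625 − 0.2944 = -0.6570 ≈ -0.66
Risk-neutral Pr[S_T > K] = N(d₂) = N(-0.66) = 0.2546

0.2546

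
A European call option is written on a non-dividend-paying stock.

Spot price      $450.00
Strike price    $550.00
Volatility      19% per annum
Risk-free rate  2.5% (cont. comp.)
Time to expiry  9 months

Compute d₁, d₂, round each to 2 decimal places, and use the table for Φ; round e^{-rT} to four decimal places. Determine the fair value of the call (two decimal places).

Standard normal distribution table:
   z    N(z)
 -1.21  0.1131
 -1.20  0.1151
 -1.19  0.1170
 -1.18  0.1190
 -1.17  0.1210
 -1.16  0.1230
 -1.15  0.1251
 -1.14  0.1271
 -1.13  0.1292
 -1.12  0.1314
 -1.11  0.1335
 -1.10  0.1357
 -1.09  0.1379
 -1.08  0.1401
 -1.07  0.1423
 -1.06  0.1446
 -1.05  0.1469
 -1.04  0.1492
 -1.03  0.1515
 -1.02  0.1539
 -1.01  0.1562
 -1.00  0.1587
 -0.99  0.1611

σ√T = 0.19·√0.75 = 0.1645
d₁ = [ln(450/550) + (0.025 + 0.19²/2)·0.75] / 0.1645 = [-0.2007 + 0.0323] / 0.1645 = -1.0233 ⇒ -1.02
d₂ = d₁ − σ√T = -1.0233 − 0.1645 = -1.1879 ⇒ -1.19
exp(−rT) = exp(−0.025·0.75) = 0.9814
N(d₁) = N(-1.02) = 0.1539;  N(d₂) = N(-1.19) = 0.1170
C = 450·0.1539 − 550·0.9814·0.1170 = 69.2550 − 63.1531 = 6.1019

$6.10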